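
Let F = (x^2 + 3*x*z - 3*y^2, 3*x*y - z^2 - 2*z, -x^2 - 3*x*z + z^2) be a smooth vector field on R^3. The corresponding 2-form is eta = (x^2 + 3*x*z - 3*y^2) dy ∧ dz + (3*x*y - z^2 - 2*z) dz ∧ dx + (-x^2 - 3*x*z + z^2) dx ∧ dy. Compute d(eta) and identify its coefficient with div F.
d(eta) = (2*x + 5*z) dx ∧ dy ∧ dz; div F = 2*x + 5*z

For a 2-form in R^3 of the form above, applying d gives a 3-form with coefficient ∂P/∂x + ∂Q/∂y + ∂R/∂z:
  ∂P/∂x = 2*x + 3*z
  ∂Q/∂y = 3*x
  ∂R/∂z = -3*x + 2*z
Sum = 2*x + 5*z, which is exactly div F.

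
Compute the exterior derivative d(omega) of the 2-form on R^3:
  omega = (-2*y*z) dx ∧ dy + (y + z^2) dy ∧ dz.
d(omega) = (-2*y) dx ∧ dy ∧ dz

For a 2-form omega = sum_{i<j} g_{ij} dx_i ∧ dx_j, the exterior derivative is
  d(omega) = sum_{i<j} d(g_{ij}) ∧ dx_i ∧ dx_j = sum_{i<j, k} (∂g_{ij}/∂x_k) dx_k ∧ dx_i ∧ dx_j.
Expand each term, using dx_k ∧ dx_i ∧ dx_j = sgn(permutation) dx_{(a)} ∧ dx_{(b)} ∧ dx_{(c)} with (a < b < c) sorted:
  d(-2*y*z) includes (∂/∂z)(-2*y*z) dz = (-2*y) dz, which multiplied by dx ∧ dy gives (-2*y) dx ∧ dy ∧ dz
Collecting like 3-forms: d(omega) = (-2*y) dx ∧ dy ∧ dz.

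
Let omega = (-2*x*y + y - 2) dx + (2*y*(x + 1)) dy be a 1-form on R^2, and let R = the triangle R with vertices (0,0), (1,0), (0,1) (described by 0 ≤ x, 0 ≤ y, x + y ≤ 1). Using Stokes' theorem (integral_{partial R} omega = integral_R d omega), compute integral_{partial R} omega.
integral_(partial R) omega = 1/6

Stokes: integral_partial_R omega = integral_R d omega with d omega = (∂Q/∂x - ∂P/∂y) dx ∧ dy.
  ∂Q/∂x = 2*y
  ∂P/∂y = 1 - 2*x
  integrand = ∂Q/∂x - ∂P/∂y = 2*x + 2*y - 1.
Integrating over R: integral_0^1 integral_0^{1-x} (2*x + 2*y - 1) dy dx = 1/6.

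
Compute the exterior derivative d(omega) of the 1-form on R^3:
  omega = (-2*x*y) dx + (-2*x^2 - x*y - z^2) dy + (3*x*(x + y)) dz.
d(omega) = (-2*x - y) dx ∧ dy + (6*x + 3*y) dx ∧ dz + (3*x + 2*z) dy ∧ dz

For a 1-form omega = sum_i f_i dx_i, the exterior derivative is
  d(omega) = sum_{i < j} (∂f_j/∂x_i - ∂f_i/∂x_j) dx_i ∧ dx_j.
  coefficient of dx ∧ dy: ∂f_2/∂x - ∂f_1/∂y = ∂(-2*x^2 - x*y - z^2)/∂x - ∂(-2*x*y)/∂y = -2*x - y
  coefficient of dx ∧ dz: ∂f_3/∂x - ∂f_1/∂z = ∂(3*x*(x + y))/∂x - ∂(-2*x*y)/∂z = 6*x + 3*y
  coefficient of dy ∧ dz: ∂f_3/∂y - ∂f_2/∂z = ∂(3*x*(x + y))/∂y - ∂(-2*x^2 - x*y - z^2)/∂z = 3*x + 2*z
Assembling: d(omega) = (-2*x - y) dx ∧ dy + (6*x + 3*y) dx ∧ dz + (3*x + 2*z) dy ∧ dz.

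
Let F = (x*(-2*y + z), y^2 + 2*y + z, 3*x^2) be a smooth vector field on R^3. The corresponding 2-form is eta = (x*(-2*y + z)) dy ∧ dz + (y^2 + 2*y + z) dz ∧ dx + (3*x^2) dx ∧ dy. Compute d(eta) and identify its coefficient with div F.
d(eta) = (z + 2) dx ∧ dy ∧ dz; div F = z + 2

For a 2-form in R^3 of the form above, applying d gives a 3-form with coefficient ∂P/∂x + ∂Q/∂y + ∂R/∂z:
  ∂P/∂x = -2*y + z
  ∂Q/∂y = 2*y + 2
  ∂R/∂z = 0
Sum = z + 2, which is exactly div F.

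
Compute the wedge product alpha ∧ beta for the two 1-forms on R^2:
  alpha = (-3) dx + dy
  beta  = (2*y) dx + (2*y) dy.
alpha ∧ beta = (-8*y) dx ∧ dy

Distribute the wedge, using dx_i ∧ dx_j = -dx_j ∧ dx_i and dx_i ∧ dx_i = 0. For each pair (i, j) with i < j, the coefficient of dx_i ∧ dx_j in alpha ∧ beta is (alpha_i * beta_j - alpha_j * beta_i). Collecting: alpha ∧ beta = (-8*y) dx ∧ dy.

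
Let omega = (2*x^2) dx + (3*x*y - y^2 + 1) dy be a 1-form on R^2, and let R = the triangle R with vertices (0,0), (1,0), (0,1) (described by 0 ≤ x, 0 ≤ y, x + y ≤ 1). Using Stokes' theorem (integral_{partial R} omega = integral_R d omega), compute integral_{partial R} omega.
integral_(partial R) omega = 1/2

Stokes: integral_partial_R omega = integral_R d omega with d omega = (∂Q/∂x - ∂P/∂y) dx ∧ dy.
  ∂Q/∂x = 3*y
  ∂P/∂y = 0
  integrand = ∂Q/∂x - ∂P/∂y = 3*y.
Integrating over R: integral_0^1 integral_0^{1-x} (3*y) dy dx = 1/2.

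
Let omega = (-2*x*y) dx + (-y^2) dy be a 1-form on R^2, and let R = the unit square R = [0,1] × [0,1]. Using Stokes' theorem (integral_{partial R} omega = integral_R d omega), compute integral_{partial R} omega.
integral_(partial R) omega = 1

Stokes: integral_partial_R omega = integral_R d omega with d omega = (∂Q/∂x - ∂P/∂y) dx ∧ dy.
  ∂Q/∂x = 0
  ∂P/∂y = -2*x
  integrand = ∂Q/∂x - ∂P/∂y = 2*x.
Integrating over R: integral_0^1 integral_0^1 (2*x) dx dy = 1.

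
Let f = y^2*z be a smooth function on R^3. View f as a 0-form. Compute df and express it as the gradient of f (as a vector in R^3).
df = (0) dx + (2*y*z) dy + (y^2) dz; grad f = (0, 2*y*z, y^2)

For a 0-form f, d f = (∂f/∂x) dx + (∂f/∂y) dy + (∂f/∂z) dz. The components of the vector representation are exactly the entries of grad f in Cartesian coordinates:
  ∂f/∂x = 0
  ∂f/∂y = 2*y*z
  ∂f/∂z = y^2.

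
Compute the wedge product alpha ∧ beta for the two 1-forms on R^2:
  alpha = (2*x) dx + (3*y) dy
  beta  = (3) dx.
alpha ∧ beta = (-9*y) dx ∧ dy

Distribute the wedge, using dx_i ∧ dx_j = -dx_j ∧ dx_i and dx_i ∧ dx_i = 0. For each pair (i, j) with i < j, the coefficient of dx_i ∧ dx_j in alpha ∧ beta is (alpha_i * beta_j - alpha_j * beta_i). Collecting: alpha ∧ beta = (-9*y) dx ∧ dy.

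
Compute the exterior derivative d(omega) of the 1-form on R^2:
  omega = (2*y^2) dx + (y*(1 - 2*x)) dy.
d(omega) = (-6*y) dx ∧ dy

For a 1-form omega = sum_i f_i dx_i, the exterior derivative is
  d(omega) = sum_{i < j} (∂f_j/∂x_i - ∂f_i/∂x_j) dx_i ∧ dx_j.
  coefficient of dx ∧ dy: ∂f_2/∂x - ∂f_1/∂y = ∂(y*(1 - 2*x))/∂x - ∂(2*y^2)/∂y = -6*y
Assembling: d(omega) = (-6*y) dx ∧ dy.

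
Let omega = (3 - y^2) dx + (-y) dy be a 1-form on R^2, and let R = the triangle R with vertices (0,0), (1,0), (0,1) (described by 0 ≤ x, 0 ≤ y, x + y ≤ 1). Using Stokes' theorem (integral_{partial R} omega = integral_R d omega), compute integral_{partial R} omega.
integral_(partial R) omega = 1/3

Stokes: integral_partial_R omega = integral_R d omega with d omega = (∂Q/∂x - ∂P/∂y) dx ∧ dy.
  ∂Q/∂x = 0
  ∂P/∂y = -2*y
  integrand = ∂Q/∂x - ∂P/∂y = 2*y.
Integrating over R: integral_0^1 integral_0^{1-x} (2*y) dy dx = 1/3.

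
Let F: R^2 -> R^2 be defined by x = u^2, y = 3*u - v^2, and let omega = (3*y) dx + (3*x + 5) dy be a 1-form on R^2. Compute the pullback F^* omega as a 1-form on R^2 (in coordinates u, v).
F^* omega = (27*u^2 - 6*u*v^2 + 15) du + (2*v*(-3*u^2 - 5)) dv

Using F^*(f dg) = (f ∘ F) d(g ∘ F), substitute each coordinate x_i by F_i(u, v) in f_i, and replace dx_i by d F_i = (∂F_i/∂u) du + (∂F_i/∂v) dv.
  For the x component: f_1(F) = 9*u - 3*v^2; d F_1 = (2*u) du + (0) dv
  For the y component: f_2(F) = 3*u^2 + 5; d F_2 = (3) du + (-2*v) dv
Combining and collecting du, dv coefficients:
  coeff of du: 27*u^2 - 6*u*v^2 + 15
  coeff of dv: 2*v*(-3*u^2 - 5)
F^* omega = (27*u^2 - 6*u*v^2 + 15) du + (2*v*(-3*u^2 - 5)) dv.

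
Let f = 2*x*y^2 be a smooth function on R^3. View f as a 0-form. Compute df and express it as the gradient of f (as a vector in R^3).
df = (2*y^2) dx + (4*x*y) dy + (0) dz; grad f = (2*y^2, 4*x*y, 0)

For a 0-form f, d f = (∂f/∂x) dx + (∂f/∂y) dy + (∂f/∂z) dz. The components of the vector representation are exactly the entries of grad f in Cartesian coordinates:
  ∂f/∂x = 2*y^2
  ∂f/∂y = 4*x*y
  ∂f/∂z = 0.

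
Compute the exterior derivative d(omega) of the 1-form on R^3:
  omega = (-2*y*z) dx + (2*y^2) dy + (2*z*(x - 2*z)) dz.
d(omega) = (2*z) dx ∧ dy + (2*y + 2*z) dx ∧ dz

For a 1-form omega = sum_i f_i dx_i, the exterior derivative is
  d(omega) = sum_{i < j} (∂f_j/∂x_i - ∂f_i/∂x_j) dx_i ∧ dx_j.
  coefficient of dx ∧ dy: ∂f_2/∂x - ∂f_1/∂y = ∂(2*y^2)/∂x - ∂(-2*y*z)/∂y = 2*z
  coefficient of dx ∧ dz: ∂f_3/∂x - ∂f_1/∂z = ∂(2*z*(x - 2*z))/∂x - ∂(-2*y*z)/∂z = 2*y + 2*z
Assembling: d(omega) = (2*z) dx ∧ dy + (2*y + 2*z) dx ∧ dz.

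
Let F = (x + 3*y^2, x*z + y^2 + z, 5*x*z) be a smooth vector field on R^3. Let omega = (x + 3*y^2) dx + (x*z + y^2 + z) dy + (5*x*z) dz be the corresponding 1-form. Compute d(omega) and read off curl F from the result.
d(omega) = (-x - 1) dy ∧ dz + (-5*z) dz ∧ dx + (-6*y + z) dx ∧ dy; curl F = (-x - 1, -5*z, -6*y + z)

d omega = sum_{i<j} (∂f_j/∂x_i - ∂f_i/∂x_j) dx_i ∧ dx_j. Under the identification (dy ∧ dz, dz ∧ dx, dx ∧ dy) ↔ (e_x, e_y, e_z), the coefficients are exactly the components of curl F. Compute:
  ∂R/∂y - ∂Q/∂z = (0) - (x + 1) = -x - 1
  ∂P/∂z - ∂R/∂x = (0) - (5*z) = -5*z
  ∂Q/∂x - ∂P/∂y = (z) - (6*y) = -6*y + z.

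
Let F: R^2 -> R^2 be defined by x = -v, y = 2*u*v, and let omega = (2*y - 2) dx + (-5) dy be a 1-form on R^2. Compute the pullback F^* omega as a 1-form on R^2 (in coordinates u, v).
F^* omega = (-10*v) du + (-4*u*v - 10*u + 2) dv

Using F^*(f dg) = (f ∘ F) d(g ∘ F), substitute each coordinate x_i by F_i(u, v) in f_i, and replace dx_i by d F_i = (∂F_i/∂u) du + (∂F_i/∂v) dv.
  For the x component: f_1(F) = 4*u*v - 2; d F_1 = (0) du + (-1) dv
  For the y component: f_2(F) = -5; d F_2 = (2*v) du + (2*u) dv
Combining and collecting du, dv coefficients:
  coeff of du: -10*v
  coeff of dv: -4*u*v - 10*u + 2
F^* omega = (-10*v) du + (-4*u*v - 10*u + 2) dv.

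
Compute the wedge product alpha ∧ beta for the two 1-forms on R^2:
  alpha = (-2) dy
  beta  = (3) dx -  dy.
alpha ∧ beta = (6) dx ∧ dy

Distribute the wedge, using dx_i ∧ dx_j = -dx_j ∧ dx_i and dx_i ∧ dx_i = 0. For each pair (i, j) with i < j, the coefficient of dx_i ∧ dx_j in alpha ∧ beta is (alpha_i * beta_j - alpha_j * beta_i). Collecting: alpha ∧ beta = (6) dx ∧ dy.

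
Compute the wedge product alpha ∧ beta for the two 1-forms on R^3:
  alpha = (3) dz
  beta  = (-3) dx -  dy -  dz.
alpha ∧ beta = (9) dx ∧ dz + (3) dy ∧ dz

Distribute the wedge, using dx_i ∧ dx_j = -dx_j ∧ dx_i and dx_i ∧ dx_i = 0. For each pair (i, j) with i < j, the coefficient of dx_i ∧ dx_j in alpha ∧ beta is (alpha_i * beta_j - alpha_j * beta_i). Collecting: alpha ∧ beta = (9) dx ∧ dz + (3) dy ∧ dz.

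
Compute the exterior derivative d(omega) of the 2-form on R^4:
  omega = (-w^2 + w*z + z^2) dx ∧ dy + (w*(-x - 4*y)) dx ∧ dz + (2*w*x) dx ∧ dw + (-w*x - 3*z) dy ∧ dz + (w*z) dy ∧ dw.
d(omega) = (4*w + 2*z) dx ∧ dy ∧ dz + (-2*w + z) dx ∧ dy ∧ dw + (-x - 4*y) dx ∧ dz ∧ dw + (-w - x) dy ∧ dz ∧ dw

For a 2-form omega = sum_{i<j} g_{ij} dx_i ∧ dx_j, the exterior derivative is
  d(omega) = sum_{i<j} d(g_{ij}) ∧ dx_i ∧ dx_j = sum_{i<j, k} (∂g_{ij}/∂x_k) dx_k ∧ dx_i ∧ dx_j.
Expand each term, using dx_k ∧ dx_i ∧ dx_j = sgn(permutation) dx_{(a)} ∧ dx_{(b)} ∧ dx_{(c)} with (a < b < c) sorted:
  d(-w^2 + w*z + z^2) includes (∂/∂z)(-w^2 + w*z + z^2) dz = (w + 2*z) dz, which multiplied by dx ∧ dy gives (w + 2*z) dx ∧ dy ∧ dz
  d(-w^2 + w*z + z^2) includes (∂/∂w)(-w^2 + w*z + z^2) dw = (-2*w + z) dw, which multiplied by dx ∧ dy gives (-2*w + z) dx ∧ dy ∧ dw
  d(w*(-x - 4*y)) includes (∂/∂y)(w*(-x - 4*y)) dy = (-4*w) dy, which multiplied by dx ∧ dz gives (4*w) dx ∧ dy ∧ dz
  d(w*(-x - 4*y)) includes (∂/∂w)(w*(-x - 4*y)) dw = (-x - 4*y) dw, which multiplied by dx ∧ dz gives (-x - 4*y) dx ∧ dz ∧ dw
  d(-w*x - 3*z) includes (∂/∂x)(-w*x - 3*z) dx = (-w) dx, which multiplied by dy ∧ dz gives (-w) dx ∧ dy ∧ dz
  d(-w*x - 3*z) includes (∂/∂w)(-w*x - 3*z) dw = (-x) dw, which multiplied by dy ∧ dz gives (-x) dy ∧ dz ∧ dw
  d(w*z) includes (∂/∂z)(w*z) dz = (w) dz, which multiplied by dy ∧ dw gives (-w) dy ∧ dz ∧ dw
Collecting like 3-forms: d(omega) = (4*w + 2*z) dx ∧ dy ∧ dz + (-2*w + z) dx ∧ dy ∧ dw + (-x - 4*y) dx ∧ dz ∧ dw + (-w - x) dy ∧ dz ∧ dw.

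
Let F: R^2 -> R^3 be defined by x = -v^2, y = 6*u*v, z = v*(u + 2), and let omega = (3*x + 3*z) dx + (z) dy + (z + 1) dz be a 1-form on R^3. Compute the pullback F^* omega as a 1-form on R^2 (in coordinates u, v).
F^* omega = (v*(7*u*v + 14*v + 1)) du + (7*u^2*v - 6*u*v^2 + 16*u*v + u + 6*v^3 - 12*v^2 + 4*v + 2) dv

Using F^*(f dg) = (f ∘ F) d(g ∘ F), substitute each coordinate x_i by F_i(u, v) in f_i, and replace dx_i by d F_i = (∂F_i/∂u) du + (∂F_i/∂v) dv.
  For the x component: f_1(F) = 3*v*(u - v + 2); d F_1 = (0) du + (-2*v) dv
  For the y component: f_2(F) = v*(u + 2); d F_2 = (6*v) du + (6*u) dv
  For the z component: f_3(F) = u*v + 2*v + 1; d F_3 = (v) du + (u + 2) dv
Combining and collecting du, dv coefficients:
  coeff of du: v*(7*u*v + 14*v + 1)
  coeff of dv: 7*u^2*v - 6*u*v^2 + 16*u*v + u + 6*v^3 - 12*v^2 + 4*v + 2
F^* omega = (v*(7*u*v + 14*v + 1)) du + (7*u^2*v - 6*u*v^2 + 16*u*v + u + 6*v^3 - 12*v^2 + 4*v + 2) dv.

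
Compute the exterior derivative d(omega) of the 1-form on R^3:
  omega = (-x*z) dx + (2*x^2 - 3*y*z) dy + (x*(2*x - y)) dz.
d(omega) = (4*x) dx ∧ dy + (5*x - y) dx ∧ dz + (-x + 3*y) dy ∧ dz

For a 1-form omega = sum_i f_i dx_i, the exterior derivative is
  d(omega) = sum_{i < j} (∂f_j/∂x_i - ∂f_i/∂x_j) dx_i ∧ dx_j.
  coefficient of dx ∧ dy: ∂f_2/∂x - ∂f_1/∂y = ∂(2*x^2 - 3*y*z)/∂x - ∂(-x*z)/∂y = 4*x
  coefficient of dx ∧ dz: ∂f_3/∂x - ∂f_1/∂z = ∂(x*(2*x - y))/∂x - ∂(-x*z)/∂z = 5*x - y
  coefficient of dy ∧ dz: ∂f_3/∂y - ∂f_2/∂z = ∂(x*(2*x - y))/∂y - ∂(2*x^2 - 3*y*z)/∂z = -x + 3*y
Assembling: d(omega) = (4*x) dx ∧ dy + (5*x - y) dx ∧ dz + (-x + 3*y) dy ∧ dz.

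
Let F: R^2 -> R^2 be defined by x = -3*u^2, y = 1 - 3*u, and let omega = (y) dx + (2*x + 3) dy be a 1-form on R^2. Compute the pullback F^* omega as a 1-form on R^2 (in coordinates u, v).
F^* omega = (36*u^2 - 6*u - 9) du

Using F^*(f dg) = (f ∘ F) d(g ∘ F), substitute each coordinate x_i by F_i(u, v) in f_i, and replace dx_i by d F_i = (∂F_i/∂u) du + (∂F_i/∂v) dv.
  For the x component: f_1(F) = 1 - 3*u; d F_1 = (-6*u) du + (0) dv
  For the y component: f_2(F) = 3 - 6*u^2; d F_2 = (-3) du + (0) dv
Combining and collecting du, dv coefficients:
  coeff of du: 36*u^2 - 6*u - 9
  coeff of dv: 0
F^* omega = (36*u^2 - 6*u - 9) du.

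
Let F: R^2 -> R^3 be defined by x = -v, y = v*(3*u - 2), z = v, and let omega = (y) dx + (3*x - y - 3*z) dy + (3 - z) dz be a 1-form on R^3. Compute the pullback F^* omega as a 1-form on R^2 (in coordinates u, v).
F^* omega = (v^2*(-9*u - 12)) du + (-9*u^2*v - 9*u*v + 9*v + 3) dv

Using F^*(f dg) = (f ∘ F) d(g ∘ F), substitute each coordinate x_i by F_i(u, v) in f_i, and replace dx_i by d F_i = (∂F_i/∂u) du + (∂F_i/∂v) dv.
  For the x component: f_1(F) = v*(3*u - 2); d F_1 = (0) du + (-1) dv
  For the y component: f_2(F) = v*(-3*u - 4); d F_2 = (3*v) du + (3*u - 2) dv
  For the z component: f_3(F) = 3 - v; d F_3 = (0) du + (1) dv
Combining and collecting du, dv coefficients:
  coeff of du: v^2*(-9*u - 12)
  coeff of dv: -9*u^2*v - 9*u*v + 9*v + 3
F^* omega = (v^2*(-9*u - 12)) du + (-9*u^2*v - 9*u*v + 9*v + 3) dv.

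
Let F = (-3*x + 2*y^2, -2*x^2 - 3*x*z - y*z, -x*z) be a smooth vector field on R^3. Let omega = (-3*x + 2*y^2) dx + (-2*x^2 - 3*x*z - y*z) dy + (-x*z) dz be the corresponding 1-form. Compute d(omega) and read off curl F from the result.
d(omega) = (3*x + y) dy ∧ dz + (z) dz ∧ dx + (-4*x - 4*y - 3*z) dx ∧ dy; curl F = (3*x + y, z, -4*x - 4*y - 3*z)

d omega = sum_{i<j} (∂f_j/∂x_i - ∂f_i/∂x_j) dx_i ∧ dx_j. Under the identification (dy ∧ dz, dz ∧ dx, dx ∧ dy) ↔ (e_x, e_y, e_z), the coefficients are exactly the components of curl F. Compute:
  ∂R/∂y - ∂Q/∂z = (0) - (-3*x - y) = 3*x + y
  ∂P/∂z - ∂R/∂x = (0) - (-z) = z
  ∂Q/∂x - ∂P/∂y = (-4*x - 3*z) - (4*y) = -4*x - 4*y - 3*z.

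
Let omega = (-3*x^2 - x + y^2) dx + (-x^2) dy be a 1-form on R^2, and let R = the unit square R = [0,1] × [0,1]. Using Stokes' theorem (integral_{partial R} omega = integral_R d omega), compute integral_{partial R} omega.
integral_(partial R) omega = -2

Stokes: integral_partial_R omega = integral_R d omega with d omega = (∂Q/∂x - ∂P/∂y) dx ∧ dy.
  ∂Q/∂x = -2*x
  ∂P/∂y = 2*y
  integrand = ∂Q/∂x - ∂P/∂y = -2*x - 2*y.
Integrating over R: integral_0^1 integral_0^1 (-2*x - 2*y) dx dy = -2.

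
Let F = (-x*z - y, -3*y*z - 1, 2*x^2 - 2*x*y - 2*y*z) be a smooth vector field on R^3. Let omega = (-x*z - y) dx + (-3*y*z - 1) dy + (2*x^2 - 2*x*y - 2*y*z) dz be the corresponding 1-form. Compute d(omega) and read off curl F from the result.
d(omega) = (-2*x + 3*y - 2*z) dy ∧ dz + (-5*x + 2*y) dz ∧ dx + (1) dx ∧ dy; curl F = (-2*x + 3*y - 2*z, -5*x + 2*y, 1)

d omega = sum_{i<j} (∂f_j/∂x_i - ∂f_i/∂x_j) dx_i ∧ dx_j. Under the identification (dy ∧ dz, dz ∧ dx, dx ∧ dy) ↔ (e_x, e_y, e_z), the coefficients are exactly the components of curl F. Compute:
  ∂R/∂y - ∂Q/∂z = (-2*x - 2*z) - (-3*y) = -2*x + 3*y - 2*z
  ∂P/∂z - ∂R/∂x = (-x) - (4*x - 2*y) = -5*x + 2*y
  ∂Q/∂x - ∂P/∂y = (0) - (-1) = 1.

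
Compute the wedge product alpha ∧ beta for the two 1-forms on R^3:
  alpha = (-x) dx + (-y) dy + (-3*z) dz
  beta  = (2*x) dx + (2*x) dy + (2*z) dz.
alpha ∧ beta = (2*x*(-x + y)) dx ∧ dy + (4*x*z) dx ∧ dz + (2*z*(3*x - y)) dy ∧ dz

Distribute the wedge, using dx_i ∧ dx_j = -dx_j ∧ dx_i and dx_i ∧ dx_i = 0. For each pair (i, j) with i < j, the coefficient of dx_i ∧ dx_j in alpha ∧ beta is (alpha_i * beta_j - alpha_j * beta_i). Collecting: alpha ∧ beta = (2*x*(-x + y)) dx ∧ dy + (4*x*z) dx ∧ dz + (2*z*(3*x - y)) dy ∧ dz.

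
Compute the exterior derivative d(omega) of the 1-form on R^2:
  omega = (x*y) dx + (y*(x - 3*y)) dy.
d(omega) = (-x + y) dx ∧ dy

For a 1-form omega = sum_i f_i dx_i, the exterior derivative is
  d(omega) = sum_{i < j} (∂f_j/∂x_i - ∂f_i/∂x_j) dx_i ∧ dx_j.
  coefficient of dx ∧ dy: ∂f_2/∂x - ∂f_1/∂y = ∂(y*(x - 3*y))/∂x - ∂(x*y)/∂y = -x + y
Assembling: d(omega) = (-x + y) dx ∧ dy.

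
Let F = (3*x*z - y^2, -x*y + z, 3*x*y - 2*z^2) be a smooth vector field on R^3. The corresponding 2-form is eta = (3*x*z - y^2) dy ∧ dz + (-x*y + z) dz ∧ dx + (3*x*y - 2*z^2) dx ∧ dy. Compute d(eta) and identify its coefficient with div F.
d(eta) = (-x - z) dx ∧ dy ∧ dz; div F = -x - z

For a 2-form in R^3 of the form above, applying d gives a 3-form with coefficient ∂P/∂x + ∂Q/∂y + ∂R/∂z:
  ∂P/∂x = 3*z
  ∂Q/∂y = -x
  ∂R/∂z = -4*z
Sum = -x - z, which is exactly div F.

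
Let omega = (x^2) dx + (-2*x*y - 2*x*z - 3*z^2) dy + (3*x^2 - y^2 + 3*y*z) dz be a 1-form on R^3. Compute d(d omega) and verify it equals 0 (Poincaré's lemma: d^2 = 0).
d(d omega) = 0

Step 1: d omega = sum_{i<j} (∂f_j/∂x_i - ∂f_i/∂x_j) dx_i ∧ dx_j:
  coeff of dx ∧ dy: -2*y - 2*z
  coeff of dx ∧ dz: 6*x
  coeff of dy ∧ dz: 2*x - 2*y + 9*z
Step 2: Apply d again to each 2-form coefficient. The only possible 3-form in R^3 is dx ∧ dy ∧ dz, with coefficient
  ∂(coeff of dy∧dz)/∂x - ∂(coeff of dx∧dz)/∂y + ∂(coeff of dx∧dy)/∂z
  = ∂/∂x (2*x - 2*y + 9*z) - ∂/∂y (6*x) + ∂/∂z (-2*y - 2*z).
Each of these terms simplifies to sums of mixed partials that cancel in pairs. The result is 0 (by equality of mixed partials for smooth functions — Schwarz / Clairaut).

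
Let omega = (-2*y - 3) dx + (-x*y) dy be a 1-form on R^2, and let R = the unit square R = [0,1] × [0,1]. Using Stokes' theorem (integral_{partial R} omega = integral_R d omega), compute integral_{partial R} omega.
integral_(partial R) omega = 3/2

Stokes: integral_partial_R omega = integral_R d omega with d omega = (∂Q/∂x - ∂P/∂y) dx ∧ dy.
  ∂Q/∂x = -y
  ∂P/∂y = -2
  integrand = ∂Q/∂x - ∂P/∂y = 2 - y.
Integrating over R: integral_0^1 integral_0^1 (2 - y) dx dy = 3/2.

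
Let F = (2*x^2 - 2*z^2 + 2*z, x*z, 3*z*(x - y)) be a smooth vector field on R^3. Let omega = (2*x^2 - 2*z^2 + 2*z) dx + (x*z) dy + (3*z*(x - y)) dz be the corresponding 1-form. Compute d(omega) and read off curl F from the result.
d(omega) = (-x - 3*z) dy ∧ dz + (2 - 7*z) dz ∧ dx + (z) dx ∧ dy; curl F = (-x - 3*z, 2 - 7*z, z)

d omega = sum_{i<j} (∂f_j/∂x_i - ∂f_i/∂x_j) dx_i ∧ dx_j. Under the identification (dy ∧ dz, dz ∧ dx, dx ∧ dy) ↔ (e_x, e_y, e_z), the coefficients are exactly the components of curl F. Compute:
  ∂R/∂y - ∂Q/∂z = (-3*z) - (x) = -x - 3*z
  ∂P/∂z - ∂R/∂x = (2 - 4*z) - (3*z) = 2 - 7*z
  ∂Q/∂x - ∂P/∂y = (z) - (0) = z.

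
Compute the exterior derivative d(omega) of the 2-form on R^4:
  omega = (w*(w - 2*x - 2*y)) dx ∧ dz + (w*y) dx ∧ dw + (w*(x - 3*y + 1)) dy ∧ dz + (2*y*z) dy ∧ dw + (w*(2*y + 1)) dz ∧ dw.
d(omega) = (3*w) dx ∧ dy ∧ dz + (2*w - 2*x - 2*y) dx ∧ dz ∧ dw + (-w) dx ∧ dy ∧ dw + (2*w + x - 5*y + 1) dy ∧ dz ∧ dw

For a 2-form omega = sum_{i<j} g_{ij} dx_i ∧ dx_j, the exterior derivative is
  d(omega) = sum_{i<j} d(g_{ij}) ∧ dx_i ∧ dx_j = sum_{i<j, k} (∂g_{ij}/∂x_k) dx_k ∧ dx_i ∧ dx_j.
Expand each term, using dx_k ∧ dx_i ∧ dx_j = sgn(permutation) dx_{(a)} ∧ dx_{(b)} ∧ dx_{(c)} with (a < b < c) sorted:
  d(w*(w - 2*x - 2*y)) includes (∂/∂y)(w*(w - 2*x - 2*y)) dy = (-2*w) dy, which multiplied by dx ∧ dz gives (2*w) dx ∧ dy ∧ dz
  d(w*(w - 2*x - 2*y)) includes (∂/∂w)(w*(w - 2*x - 2*y)) dw = (2*w - 2*x - 2*y) dw, which multiplied by dx ∧ dz gives (2*w - 2*x - 2*y) dx ∧ dz ∧ dw
  d(w*y) includes (∂/∂y)(w*y) dy = (w) dy, which multiplied by dx ∧ dw gives (-w) dx ∧ dy ∧ dw
  d(w*(x - 3*y + 1)) includes (∂/∂x)(w*(x - 3*y + 1)) dx = (w) dx, which multiplied by dy ∧ dz gives (w) dx ∧ dy ∧ dz
  d(w*(x - 3*y + 1)) includes (∂/∂w)(w*(x - 3*y + 1)) dw = (x - 3*y + 1) dw, which multiplied by dy ∧ dz gives (x - 3*y + 1) dy ∧ dz ∧ dw
  d(2*y*z) includes (∂/∂z)(2*y*z) dz = (2*y) dz, which multiplied by dy ∧ dw gives (-2*y) dy ∧ dz ∧ dw
  d(w*(2*y + 1)) includes (∂/∂y)(w*(2*y + 1)) dy = (2*w) dy, which multiplied by dz ∧ dw gives (2*w) dy ∧ dz ∧ dw
Collecting like 3-forms: d(omega) = (3*w) dx ∧ dy ∧ dz + (2*w - 2*x - 2*y) dx ∧ dz ∧ dw + (-w) dx ∧ dy ∧ dw + (2*w + x - 5*y + 1) dy ∧ dz ∧ dw.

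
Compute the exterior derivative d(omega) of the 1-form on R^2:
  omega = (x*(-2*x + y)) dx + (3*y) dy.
d(omega) = (-x) dx ∧ dy

For a 1-form omega = sum_i f_i dx_i, the exterior derivative is
  d(omega) = sum_{i < j} (∂f_j/∂x_i - ∂f_i/∂x_j) dx_i ∧ dx_j.
  coefficient of dx ∧ dy: ∂f_2/∂x - ∂f_1/∂y = ∂(3*y)/∂x - ∂(x*(-2*x + y))/∂y = -x
Assembling: d(omega) = (-x) dx ∧ dy.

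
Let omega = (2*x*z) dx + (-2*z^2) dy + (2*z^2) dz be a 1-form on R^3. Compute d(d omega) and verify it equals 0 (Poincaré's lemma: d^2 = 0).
d(d omega) = 0

Step 1: d omega = sum_{i<j} (∂f_j/∂x_i - ∂f_i/∂x_j) dx_i ∧ dx_j:
  coeff of dx ∧ dy: 0
  coeff of dx ∧ dz: -2*x
  coeff of dy ∧ dz: 4*z
Step 2: Apply d again to each 2-form coefficient. The only possible 3-form in R^3 is dx ∧ dy ∧ dz, with coefficient
  ∂(coeff of dy∧dz)/∂x - ∂(coeff of dx∧dz)/∂y + ∂(coeff of dx∧dy)/∂z
  = ∂/∂x (4*z) - ∂/∂y (-2*x) + ∂/∂z (0).
Each of these terms simplifies to sums of mixed partials that cancel in pairs. The result is 0 (by equality of mixed partials for smooth functions — Schwarz / Clairaut).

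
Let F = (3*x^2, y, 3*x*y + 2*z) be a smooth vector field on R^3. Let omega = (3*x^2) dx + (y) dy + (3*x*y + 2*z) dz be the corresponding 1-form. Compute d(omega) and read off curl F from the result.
d(omega) = (3*x) dy ∧ dz + (-3*y) dz ∧ dx + (0) dx ∧ dy; curl F = (3*x, -3*y, 0)

d omega = sum_{i<j} (∂f_j/∂x_i - ∂f_i/∂x_j) dx_i ∧ dx_j. Under the identification (dy ∧ dz, dz ∧ dx, dx ∧ dy) ↔ (e_x, e_y, e_z), the coefficients are exactly the components of curl F. Compute:
  ∂R/∂y - ∂Q/∂z = (3*x) - (0) = 3*x
  ∂P/∂z - ∂R/∂x = (0) - (3*y) = -3*y
  ∂Q/∂x - ∂P/∂y = (0) - (0) = 0.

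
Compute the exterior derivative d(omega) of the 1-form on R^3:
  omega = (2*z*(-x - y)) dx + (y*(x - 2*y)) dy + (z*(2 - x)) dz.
d(omega) = (y + 2*z) dx ∧ dy + (2*x + 2*y - z) dx ∧ dz

For a 1-form omega = sum_i f_i dx_i, the exterior derivative is
  d(omega) = sum_{i < j} (∂f_j/∂x_i - ∂f_i/∂x_j) dx_i ∧ dx_j.
  coefficient of dx ∧ dy: ∂f_2/∂x - ∂f_1/∂y = ∂(y*(x - 2*y))/∂x - ∂(2*z*(-x - y))/∂y = y + 2*z
  coefficient of dx ∧ dz: ∂f_3/∂x - ∂f_1/∂z = ∂(z*(2 - x))/∂x - ∂(2*z*(-x - y))/∂z = 2*x + 2*y - z
Assembling: d(omega) = (y + 2*z) dx ∧ dy + (2*x + 2*y - z) dx ∧ dz.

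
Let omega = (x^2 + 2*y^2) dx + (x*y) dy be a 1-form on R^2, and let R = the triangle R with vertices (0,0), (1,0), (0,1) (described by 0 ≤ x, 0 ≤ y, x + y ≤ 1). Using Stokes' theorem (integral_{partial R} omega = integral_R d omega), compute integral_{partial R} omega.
integral_(partial R) omega = -1/2

Stokes: integral_partial_R omega = integral_R d omega with d omega = (∂Q/∂x - ∂P/∂y) dx ∧ dy.
  ∂Q/∂x = y
  ∂P/∂y = 4*y
  integrand = ∂Q/∂x - ∂P/∂y = -3*y.
Integrating over R: integral_0^1 integral_0^{1-x} (-3*y) dy dx = -1/2.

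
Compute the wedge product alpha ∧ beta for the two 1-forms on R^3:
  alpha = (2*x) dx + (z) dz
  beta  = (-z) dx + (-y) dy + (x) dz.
alpha ∧ beta = (-2*x*y) dx ∧ dy + (2*x^2 + z^2) dx ∧ dz + (y*z) dy ∧ dz

Distribute the wedge, using dx_i ∧ dx_j = -dx_j ∧ dx_i and dx_i ∧ dx_i = 0. For each pair (i, j) with i < j, the coefficient of dx_i ∧ dx_j in alpha ∧ beta is (alpha_i * beta_j - alpha_j * beta_i). Collecting: alpha ∧ beta = (-2*x*y) dx ∧ dy + (2*x^2 + z^2) dx ∧ dz + (y*z) dy ∧ dz.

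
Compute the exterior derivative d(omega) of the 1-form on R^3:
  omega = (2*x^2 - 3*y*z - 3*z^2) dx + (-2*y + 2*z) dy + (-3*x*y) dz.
d(omega) = (3*z) dx ∧ dy + (6*z) dx ∧ dz + (-3*x - 2) dy ∧ dz

For a 1-form omega = sum_i f_i dx_i, the exterior derivative is
  d(omega) = sum_{i < j} (∂f_j/∂x_i - ∂f_i/∂x_j) dx_i ∧ dx_j.
  coefficient of dx ∧ dy: ∂f_2/∂x - ∂f_1/∂y = ∂(-2*y + 2*z)/∂x - ∂(2*x^2 - 3*y*z - 3*z^2)/∂y = 3*z
  coefficient of dx ∧ dz: ∂f_3/∂x - ∂f_1/∂z = ∂(-3*x*y)/∂x - ∂(2*x^2 - 3*y*z - 3*z^2)/∂z = 6*z
  coefficient of dy ∧ dz: ∂f_3/∂y - ∂f_2/∂z = ∂(-3*x*y)/∂y - ∂(-2*y + 2*z)/∂z = -3*x - 2
Assembling: d(omega) = (3*z) dx ∧ dy + (6*z) dx ∧ dz + (-3*x - 2) dy ∧ dz.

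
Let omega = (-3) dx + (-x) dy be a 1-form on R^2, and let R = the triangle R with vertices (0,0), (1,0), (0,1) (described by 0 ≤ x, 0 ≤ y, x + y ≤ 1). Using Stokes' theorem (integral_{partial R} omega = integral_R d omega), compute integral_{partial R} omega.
integral_(partial R) omega = -1/2

Stokes: integral_partial_R omega = integral_R d omega with d omega = (∂Q/∂x - ∂P/∂y) dx ∧ dy.
  ∂Q/∂x = -1
  ∂P/∂y = 0
  integrand = ∂Q/∂x - ∂P/∂y = -1.
Integrating over R: integral_0^1 integral_0^{1-x} (-1) dy dx = -1/2.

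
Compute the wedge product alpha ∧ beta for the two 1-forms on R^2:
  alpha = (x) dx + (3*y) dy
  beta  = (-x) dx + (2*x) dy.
alpha ∧ beta = (x*(2*x + 3*y)) dx ∧ dy

Distribute the wedge, using dx_i ∧ dx_j = -dx_j ∧ dx_i and dx_i ∧ dx_i = 0. For each pair (i, j) with i < j, the coefficient of dx_i ∧ dx_j in alpha ∧ beta is (alpha_i * beta_j - alpha_j * beta_i). Collecting: alpha ∧ beta = (x*(2*x + 3*y)) dx ∧ dy.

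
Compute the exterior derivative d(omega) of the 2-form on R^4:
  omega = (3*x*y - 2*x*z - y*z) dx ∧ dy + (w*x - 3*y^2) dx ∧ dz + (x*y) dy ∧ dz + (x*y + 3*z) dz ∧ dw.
d(omega) = (-2*x + 6*y) dx ∧ dy ∧ dz + (x + y) dx ∧ dz ∧ dw + (x) dy ∧ dz ∧ dw

For a 2-form omega = sum_{i<j} g_{ij} dx_i ∧ dx_j, the exterior derivative is
  d(omega) = sum_{i<j} d(g_{ij}) ∧ dx_i ∧ dx_j = sum_{i<j, k} (∂g_{ij}/∂x_k) dx_k ∧ dx_i ∧ dx_j.
Expand each term, using dx_k ∧ dx_i ∧ dx_j = sgn(permutation) dx_{(a)} ∧ dx_{(b)} ∧ dx_{(c)} with (a < b < c) sorted:
  d(3*x*y - 2*x*z - y*z) includes (∂/∂z)(3*x*y - 2*x*z - y*z) dz = (-2*x - y) dz, which multiplied by dx ∧ dy gives (-2*x - y) dx ∧ dy ∧ dz
  d(w*x - 3*y^2) includes (∂/∂y)(w*x - 3*y^2) dy = (-6*y) dy, which multiplied by dx ∧ dz gives (6*y) dx ∧ dy ∧ dz
  d(w*x - 3*y^2) includes (∂/∂w)(w*x - 3*y^2) dw = (x) dw, which multiplied by dx ∧ dz gives (x) dx ∧ dz ∧ dw
  d(x*y) includes (∂/∂x)(x*y) dx = (y) dx, which multiplied by dy ∧ dz gives (y) dx ∧ dy ∧ dz
  d(x*y + 3*z) includes (∂/∂x)(x*y + 3*z) dx = (y) dx, which multiplied by dz ∧ dw gives (y) dx ∧ dz ∧ dw
  d(x*y + 3*z) includes (∂/∂y)(x*y + 3*z) dy = (x) dy, which multiplied by dz ∧ dw gives (x) dy ∧ dz ∧ dw
Collecting like 3-forms: d(omega) = (-2*x + 6*y) dx ∧ dy ∧ dz + (x + y) dx ∧ dz ∧ dw + (x) dy ∧ dz ∧ dw.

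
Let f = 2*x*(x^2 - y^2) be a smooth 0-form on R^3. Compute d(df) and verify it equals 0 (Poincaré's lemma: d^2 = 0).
d(df) = 0

Step 1: df = sum_i (∂f/∂x_i) dx_i = (6*x^2 - 2*y^2) dx + (-4*x*y) dy + (0) dz.
Step 2: Apply d again. Using the 1-form formula, the coefficient of dx ∧ dy in d(df) is ∂^2 f/∂x ∂y - ∂^2 f/∂y ∂x = (-4*y) - (-4*y) = 0 (equality of mixed partials for smooth f).
Similarly for dx ∧ dz and dy ∧ dz — all coefficients vanish. So d(df) = 0.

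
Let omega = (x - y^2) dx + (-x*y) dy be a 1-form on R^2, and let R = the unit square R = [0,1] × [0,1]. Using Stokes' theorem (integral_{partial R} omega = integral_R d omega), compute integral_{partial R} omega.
integral_(partial R) omega = 1/2

Stokes: integral_partial_R omega = integral_R d omega with d omega = (∂Q/∂x - ∂P/∂y) dx ∧ dy.
  ∂Q/∂x = -y
  ∂P/∂y = -2*y
  integrand = ∂Q/∂x - ∂P/∂y = y.
Integrating over R: integral_0^1 integral_0^1 (y) dx dy = 1/2.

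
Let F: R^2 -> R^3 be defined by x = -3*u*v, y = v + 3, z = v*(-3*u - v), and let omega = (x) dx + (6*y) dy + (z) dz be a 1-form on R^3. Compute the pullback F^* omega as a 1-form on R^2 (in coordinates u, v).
F^* omega = (3*v^2*(6*u + v)) du + (18*u^2*v + 9*u*v^2 + 2*v^3 + 6*v + 18) dv

Using F^*(f dg) = (f ∘ F) d(g ∘ F), substitute each coordinate x_i by F_i(u, v) in f_i, and replace dx_i by d F_i = (∂F_i/∂u) du + (∂F_i/∂v) dv.
  For the x component: f_1(F) = -3*u*v; d F_1 = (-3*v) du + (-3*u) dv
  For the y component: f_2(F) = 6*v + 18; d F_2 = (0) du + (1) dv
  For the z component: f_3(F) = v*(-3*u - v); d F_3 = (-3*v) du + (-3*u - 2*v) dv
Combining and collecting du, dv coefficients:
  coeff of du: 3*v^2*(6*u + v)
  coeff of dv: 18*u^2*v + 9*u*v^2 + 2*v^3 + 6*v + 18
F^* omega = (3*v^2*(6*u + v)) du + (18*u^2*v + 9*u*v^2 + 2*v^3 + 6*v + 18) dv.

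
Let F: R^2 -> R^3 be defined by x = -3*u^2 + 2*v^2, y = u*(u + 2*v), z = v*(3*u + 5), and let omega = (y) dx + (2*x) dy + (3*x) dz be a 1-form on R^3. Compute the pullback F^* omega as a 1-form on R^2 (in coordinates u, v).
F^* omega = (-18*u^3 - 51*u^2*v + 8*u*v^2 + 26*v^3) du + (-39*u^3 + 4*u^2*v - 45*u^2 + 34*u*v^2 + 30*v^2) dv

Using F^*(f dg) = (f ∘ F) d(g ∘ F), substitute each coordinate x_i by F_i(u, v) in f_i, and replace dx_i by d F_i = (∂F_i/∂u) du + (∂F_i/∂v) dv.
  For the x component: f_1(F) = u*(u + 2*v); d F_1 = (-6*u) du + (4*v) dv
  For the y component: f_2(F) = -6*u^2 + 4*v^2; d F_2 = (2*u + 2*v) du + (2*u) dv
  For the z component: f_3(F) = -9*u^2 + 6*v^2; d F_3 = (3*v) du + (3*u + 5) dv
Combining and collecting du, dv coefficients:
  coeff of du: -18*u^3 - 51*u^2*v + 8*u*v^2 + 26*v^3
  coeff of dv: -39*u^3 + 4*u^2*v - 45*u^2 + 34*u*v^2 + 30*v^2
F^* omega = (-18*u^3 - 51*u^2*v + 8*u*v^2 + 26*v^3) du + (-39*u^3 + 4*u^2*v - 45*u^2 + 34*u*v^2 + 30*v^2) dv.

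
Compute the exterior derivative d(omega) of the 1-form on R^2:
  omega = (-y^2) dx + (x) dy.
d(omega) = (2*y + 1) dx ∧ dy

For a 1-form omega = sum_i f_i dx_i, the exterior derivative is
  d(omega) = sum_{i < j} (∂f_j/∂x_i - ∂f_i/∂x_j) dx_i ∧ dx_j.
  coefficient of dx ∧ dy: ∂f_2/∂x - ∂f_1/∂y = ∂(x)/∂x - ∂(-y^2)/∂y = 2*y + 1
Assembling: d(omega) = (2*y + 1) dx ∧ dy.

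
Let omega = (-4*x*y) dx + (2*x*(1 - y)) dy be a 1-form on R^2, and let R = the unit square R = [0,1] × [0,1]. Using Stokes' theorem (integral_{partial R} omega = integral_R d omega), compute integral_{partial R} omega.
integral_(partial R) omega = 3

Stokes: integral_partial_R omega = integral_R d omega with d omega = (∂Q/∂x - ∂P/∂y) dx ∧ dy.
  ∂Q/∂x = 2 - 2*y
  ∂P/∂y = -4*x
  integrand = ∂Q/∂x - ∂P/∂y = 4*x - 2*y + 2.
Integrating over R: integral_0^1 integral_0^1 (4*x - 2*y + 2) dx dy = 3.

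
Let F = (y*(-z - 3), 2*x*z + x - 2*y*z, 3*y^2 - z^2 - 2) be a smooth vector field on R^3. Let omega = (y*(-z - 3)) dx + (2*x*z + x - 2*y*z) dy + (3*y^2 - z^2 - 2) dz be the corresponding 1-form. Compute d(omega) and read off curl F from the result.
d(omega) = (-2*x + 8*y) dy ∧ dz + (-y) dz ∧ dx + (3*z + 4) dx ∧ dy; curl F = (-2*x + 8*y, -y, 3*z + 4)

d omega = sum_{i<j} (∂f_j/∂x_i - ∂f_i/∂x_j) dx_i ∧ dx_j. Under the identification (dy ∧ dz, dz ∧ dx, dx ∧ dy) ↔ (e_x, e_y, e_z), the coefficients are exactly the components of curl F. Compute:
  ∂R/∂y - ∂Q/∂z = (6*y) - (2*x - 2*y) = -2*x + 8*y
  ∂P/∂z - ∂R/∂x = (-y) - (0) = -y
  ∂Q/∂x - ∂P/∂y = (2*z + 1) - (-z - 3) = 3*z + 4.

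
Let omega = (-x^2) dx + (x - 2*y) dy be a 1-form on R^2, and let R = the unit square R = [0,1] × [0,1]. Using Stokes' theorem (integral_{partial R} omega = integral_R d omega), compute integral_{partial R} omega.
integral_(partial R) omega = 1

Stokes: integral_partial_R omega = integral_R d omega with d omega = (∂Q/∂x - ∂P/∂y) dx ∧ dy.
  ∂Q/∂x = 1
  ∂P/∂y = 0
  integrand = ∂Q/∂x - ∂P/∂y = 1.
Integrating over R: integral_0^1 integral_0^1 (1) dx dy = 1.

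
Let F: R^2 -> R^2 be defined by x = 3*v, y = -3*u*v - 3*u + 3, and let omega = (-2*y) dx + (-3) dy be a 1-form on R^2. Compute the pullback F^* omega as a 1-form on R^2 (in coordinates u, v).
F^* omega = (9*v + 9) du + (18*u*v + 27*u - 18) dv

Using F^*(f dg) = (f ∘ F) d(g ∘ F), substitute each coordinate x_i by F_i(u, v) in f_i, and replace dx_i by d F_i = (∂F_i/∂u) du + (∂F_i/∂v) dv.
  For the x component: f_1(F) = 6*u*v + 6*u - 6; d F_1 = (0) du + (3) dv
  For the y component: f_2(F) = -3; d F_2 = (-3*v - 3) du + (-3*u) dv
Combining and collecting du, dv coefficients:
  coeff of du: 9*v + 9
  coeff of dv: 18*u*v + 27*u - 18
F^* omega = (9*v + 9) du + (18*u*v + 27*u - 18) dv.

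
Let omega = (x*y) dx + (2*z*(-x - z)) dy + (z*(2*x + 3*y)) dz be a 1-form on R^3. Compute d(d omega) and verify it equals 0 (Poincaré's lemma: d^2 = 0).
d(d omega) = 0

Step 1: d omega = sum_{i<j} (∂f_j/∂x_i - ∂f_i/∂x_j) dx_i ∧ dx_j:
  coeff of dx ∧ dy: -x - 2*z
  coeff of dx ∧ dz: 2*z
  coeff of dy ∧ dz: 2*x + 7*z
Step 2: Apply d again to each 2-form coefficient. The only possible 3-form in R^3 is dx ∧ dy ∧ dz, with coefficient
  ∂(coeff of dy∧dz)/∂x - ∂(coeff of dx∧dz)/∂y + ∂(coeff of dx∧dy)/∂z
  = ∂/∂x (2*x + 7*z) - ∂/∂y (2*z) + ∂/∂z (-x - 2*z).
Each of these terms simplifies to sums of mixed partials that cancel in pairs. The result is 0 (by equality of mixed partials for smooth functions — Schwarz / Clairaut).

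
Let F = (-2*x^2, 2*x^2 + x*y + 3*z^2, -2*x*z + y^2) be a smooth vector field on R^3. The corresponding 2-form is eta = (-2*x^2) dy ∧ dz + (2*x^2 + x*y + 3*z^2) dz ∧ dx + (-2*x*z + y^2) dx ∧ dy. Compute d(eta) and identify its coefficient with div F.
d(eta) = (-5*x) dx ∧ dy ∧ dz; div F = -5*x

For a 2-form in R^3 of the form above, applying d gives a 3-form with coefficient ∂P/∂x + ∂Q/∂y + ∂R/∂z:
  ∂P/∂x = -4*x
  ∂Q/∂y = x
  ∂R/∂z = -2*x
Sum = -5*x, which is exactly div F.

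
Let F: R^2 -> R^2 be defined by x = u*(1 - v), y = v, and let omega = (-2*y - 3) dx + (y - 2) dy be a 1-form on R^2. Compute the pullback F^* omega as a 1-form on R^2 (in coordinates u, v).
F^* omega = (2*v^2 + v - 3) du + (2*u*v + 3*u + v - 2) dv

Using F^*(f dg) = (f ∘ F) d(g ∘ F), substitute each coordinate x_i by F_i(u, v) in f_i, and replace dx_i by d F_i = (∂F_i/∂u) du + (∂F_i/∂v) dv.
  For the x component: f_1(F) = -2*v - 3; d F_1 = (1 - v) du + (-u) dv
  For the y component: f_2(F) = v - 2; d F_2 = (0) du + (1) dv
Combining and collecting du, dv coefficients:
  coeff of du: 2*v^2 + v - 3
  coeff of dv: 2*u*v + 3*u + v - 2
F^* omega = (2*v^2 + v - 3) du + (2*u*v + 3*u + v - 2) dv.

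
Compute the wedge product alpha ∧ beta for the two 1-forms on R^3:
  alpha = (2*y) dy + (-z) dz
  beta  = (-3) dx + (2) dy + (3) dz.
alpha ∧ beta = (6*y) dx ∧ dy + (6*y + 2*z) dy ∧ dz + (-3*z) dx ∧ dz

Distribute the wedge, using dx_i ∧ dx_j = -dx_j ∧ dx_i and dx_i ∧ dx_i = 0. For each pair (i, j) with i < j, the coefficient of dx_i ∧ dx_j in alpha ∧ beta is (alpha_i * beta_j - alpha_j * beta_i). Collecting: alpha ∧ beta = (6*y) dx ∧ dy + (6*y + 2*z) dy ∧ dz + (-3*z) dx ∧ dz.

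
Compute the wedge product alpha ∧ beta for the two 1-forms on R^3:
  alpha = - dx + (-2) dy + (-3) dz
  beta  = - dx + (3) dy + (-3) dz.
alpha ∧ beta = (-5) dx ∧ dy + (15) dy ∧ dz

Distribute the wedge, using dx_i ∧ dx_j = -dx_j ∧ dx_i and dx_i ∧ dx_i = 0. For each pair (i, j) with i < j, the coefficient of dx_i ∧ dx_j in alpha ∧ beta is (alpha_i * beta_j - alpha_j * beta_i). Collecting: alpha ∧ beta = (-5) dx ∧ dy + (15) dy ∧ dz.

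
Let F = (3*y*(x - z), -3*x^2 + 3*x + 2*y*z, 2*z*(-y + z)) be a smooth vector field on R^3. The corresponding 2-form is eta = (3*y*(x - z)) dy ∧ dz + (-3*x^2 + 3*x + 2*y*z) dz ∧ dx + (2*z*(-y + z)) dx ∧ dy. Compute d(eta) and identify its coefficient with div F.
d(eta) = (y + 6*z) dx ∧ dy ∧ dz; div F = y + 6*z

For a 2-form in R^3 of the form above, applying d gives a 3-form with coefficient ∂P/∂x + ∂Q/∂y + ∂R/∂z:
  ∂P/∂x = 3*y
  ∂Q/∂y = 2*z
  ∂R/∂z = -2*y + 4*z
Sum = y + 6*z, which is exactly div F.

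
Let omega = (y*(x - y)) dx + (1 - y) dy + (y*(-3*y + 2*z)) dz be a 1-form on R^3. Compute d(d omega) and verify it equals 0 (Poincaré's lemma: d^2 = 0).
d(d omega) = 0

Step 1: d omega = sum_{i<j} (∂f_j/∂x_i - ∂f_i/∂x_j) dx_i ∧ dx_j:
  coeff of dx ∧ dy: -x + 2*y
  coeff of dx ∧ dz: 0
  coeff of dy ∧ dz: -6*y + 2*z
Step 2: Apply d again to each 2-form coefficient. The only possible 3-form in R^3 is dx ∧ dy ∧ dz, with coefficient
  ∂(coeff of dy∧dz)/∂x - ∂(coeff of dx∧dz)/∂y + ∂(coeff of dx∧dy)/∂z
  = ∂/∂x (-6*y + 2*z) - ∂/∂y (0) + ∂/∂z (-x + 2*y).
Each of these terms simplifies to sums of mixed partials that cancel in pairs. The result is 0 (by equality of mixed partials for smooth functions — Schwarz / Clairaut).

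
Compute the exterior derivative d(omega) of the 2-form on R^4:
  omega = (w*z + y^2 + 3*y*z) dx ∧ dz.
d(omega) = (-2*y - 3*z) dx ∧ dy ∧ dz + (z) dx ∧ dz ∧ dw

For a 2-form omega = sum_{i<j} g_{ij} dx_i ∧ dx_j, the exterior derivative is
  d(omega) = sum_{i<j} d(g_{ij}) ∧ dx_i ∧ dx_j = sum_{i<j, k} (∂g_{ij}/∂x_k) dx_k ∧ dx_i ∧ dx_j.
Expand each term, using dx_k ∧ dx_i ∧ dx_j = sgn(permutation) dx_{(a)} ∧ dx_{(b)} ∧ dx_{(c)} with (a < b < c) sorted:
  d(w*z + y^2 + 3*y*z) includes (∂/∂y)(w*z + y^2 + 3*y*z) dy = (2*y + 3*z) dy, which multiplied by dx ∧ dz gives (-2*y - 3*z) dx ∧ dy ∧ dz
  d(w*z + y^2 + 3*y*z) includes (∂/∂w)(w*z + y^2 + 3*y*z) dw = (z) dw, which multiplied by dx ∧ dz gives (z) dx ∧ dz ∧ dw
Collecting like 3-forms: d(omega) = (-2*y - 3*z) dx ∧ dy ∧ dz + (z) dx ∧ dz ∧ dw.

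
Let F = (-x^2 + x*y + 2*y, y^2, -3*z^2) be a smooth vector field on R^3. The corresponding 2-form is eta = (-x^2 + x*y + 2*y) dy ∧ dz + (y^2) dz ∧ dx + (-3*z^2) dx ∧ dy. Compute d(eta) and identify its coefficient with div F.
d(eta) = (-2*x + 3*y - 6*z) dx ∧ dy ∧ dz; div F = -2*x + 3*y - 6*z

For a 2-form in R^3 of the form above, applying d gives a 3-form with coefficient ∂P/∂x + ∂Q/∂y + ∂R/∂z:
  ∂P/∂x = -2*x + y
  ∂Q/∂y = 2*y
  ∂R/∂z = -6*z
Sum = -2*x + 3*y - 6*z, which is exactly div F.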